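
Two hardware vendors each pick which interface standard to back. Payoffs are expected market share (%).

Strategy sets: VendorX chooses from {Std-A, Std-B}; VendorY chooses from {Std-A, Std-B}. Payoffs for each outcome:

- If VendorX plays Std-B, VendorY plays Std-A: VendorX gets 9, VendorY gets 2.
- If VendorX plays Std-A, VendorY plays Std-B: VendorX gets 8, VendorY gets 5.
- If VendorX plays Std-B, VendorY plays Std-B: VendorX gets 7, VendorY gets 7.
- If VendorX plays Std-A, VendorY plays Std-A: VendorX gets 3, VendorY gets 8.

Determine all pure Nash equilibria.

This game has no pure Nash equilibrium.

(Std-A, Std-A): VendorX can switch to Std-B (3 → 9). Not NE.
(Std-A, Std-B): VendorY can switch to Std-A (5 → 8). Not NE.
(Std-B, Std-A): VendorY can switch to Std-B (2 → 7). Not NE.
(Std-B, Std-B): VendorX can switch to Std-A (7 → 8). Not NE.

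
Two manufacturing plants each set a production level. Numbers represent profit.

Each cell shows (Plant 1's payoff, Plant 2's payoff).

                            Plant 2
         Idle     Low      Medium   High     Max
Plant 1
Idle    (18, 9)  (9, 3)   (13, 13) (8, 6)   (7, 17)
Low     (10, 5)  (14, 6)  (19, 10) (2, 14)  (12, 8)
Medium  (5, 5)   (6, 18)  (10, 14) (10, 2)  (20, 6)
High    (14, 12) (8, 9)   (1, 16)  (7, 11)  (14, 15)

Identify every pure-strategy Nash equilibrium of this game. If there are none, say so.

Plant 1 against Idle: payoffs 18, 10, 5, 14 → best response Idle.
Plant 1 against Low: payoffs 9, 14, 6, 8 → best response Low.
Plant 1 against Medium: payoffs 13, 19, 10, 1 → best response Low.
Plant 1 against High: payoffs 8, 2, 10, 7 → best response Medium.
Plant 1 against Max: payoffs 7, 12, 20, 14 → best response Medium.
Plant 2 against Idle: payoffs 9, 3, 13, 6, 17 → best response Max.
Plant 2 against Low: payoffs 5, 6, 10, 14, 8 → best response High.
Plant 2 against Medium: payoffs 5, 18, 14, 2, 6 → best response Low.
Plant 2 against High: payoffs 12, 9, 16, 11, 15 → best response Medium.
No profile is a mutual best response for all players.

There is no pure-strategy Nash equilibrium.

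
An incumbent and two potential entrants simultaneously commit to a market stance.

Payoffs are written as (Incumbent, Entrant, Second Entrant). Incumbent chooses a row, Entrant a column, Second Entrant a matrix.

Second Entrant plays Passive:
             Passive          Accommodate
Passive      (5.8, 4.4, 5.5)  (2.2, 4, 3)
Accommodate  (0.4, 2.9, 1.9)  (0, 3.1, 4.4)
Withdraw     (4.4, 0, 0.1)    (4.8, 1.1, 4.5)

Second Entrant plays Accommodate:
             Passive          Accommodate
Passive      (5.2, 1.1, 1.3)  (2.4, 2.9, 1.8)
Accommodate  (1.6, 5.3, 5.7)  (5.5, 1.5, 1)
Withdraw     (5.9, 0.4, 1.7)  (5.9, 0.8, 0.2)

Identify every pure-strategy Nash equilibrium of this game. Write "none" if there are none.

Pure-strategy Nash equilibria: (Passive, Passive, Passive), (Withdraw, Accommodate, Passive)

(Passive, Passive, Passive): Incumbent gets 5.8, best alternative 4.4; Entrant gets 4.4, best alternative 4; Second Entrant gets 5.5, best alternative 1.3. No profitable deviation — NE.
(Passive, Passive, Accommodate): Incumbent can switch to Withdraw (5.2 → 5.9). Not NE.
(Passive, Accommodate, Passive): Incumbent can switch to Withdraw (2.2 → 4.8). Not NE.
(Passive, Accommodate, Accommodate): Incumbent can switch to Accommodate (2.4 → 5.5). Not NE.
(Accommodate, Passive, Passive): Incumbent can switch to Passive (0.4 → 5.8). Not NE.
(Accommodate, Passive, Accommodate): Incumbent can switch to Passive (1.6 → 5.2). Not NE.
(Accommodate, Accommodate, Passive): Incumbent can switch to Passive (0 → 2.2). Not NE.
(Accommodate, Accommodate, Accommodate): Incumbent can switch to Withdraw (5.5 → 5.9). Not NE.
(Withdraw, Passive, Passive): Incumbent can switch to Passive (4.4 → 5.8). Not NE.
(Withdraw, Passive, Accommodate): Entrant can switch to Accommodate (0.4 → 0.8). Not NE.
(Withdraw, Accommodate, Passive): Incumbent gets 4.8, best alternative 2.2; Entrant gets 1.1, best alternative 0; Second Entrant gets 4.5, best alternative 0.2. No profitable deviation — NE.
(Withdraw, Accommodate, Accommodate): Second Entrant can switch to Passive (0.2 → 4.5). Not NE.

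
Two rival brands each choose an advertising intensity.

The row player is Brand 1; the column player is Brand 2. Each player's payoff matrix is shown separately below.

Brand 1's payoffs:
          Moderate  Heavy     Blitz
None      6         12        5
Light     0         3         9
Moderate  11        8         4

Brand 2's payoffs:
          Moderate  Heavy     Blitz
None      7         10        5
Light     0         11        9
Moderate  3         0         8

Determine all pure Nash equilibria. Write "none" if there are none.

Brand 1 against Moderate: payoffs 6, 0, 11 → best response Moderate.
Brand 1 against Heavy: payoffs 12, 3, 8 → best response None.
Brand 1 against Blitz: payoffs 5, 9, 4 → best response Light.
Brand 2 against None: payoffs 7, 10, 5 → best response Heavy.
Brand 2 against Light: payoffs 0, 11, 9 → best response Heavy.
Brand 2 against Moderate: payoffs 3, 0, 8 → best response Blitz.
Mutual best responses: (None, Heavy).

Pure NE: (None, Heavy)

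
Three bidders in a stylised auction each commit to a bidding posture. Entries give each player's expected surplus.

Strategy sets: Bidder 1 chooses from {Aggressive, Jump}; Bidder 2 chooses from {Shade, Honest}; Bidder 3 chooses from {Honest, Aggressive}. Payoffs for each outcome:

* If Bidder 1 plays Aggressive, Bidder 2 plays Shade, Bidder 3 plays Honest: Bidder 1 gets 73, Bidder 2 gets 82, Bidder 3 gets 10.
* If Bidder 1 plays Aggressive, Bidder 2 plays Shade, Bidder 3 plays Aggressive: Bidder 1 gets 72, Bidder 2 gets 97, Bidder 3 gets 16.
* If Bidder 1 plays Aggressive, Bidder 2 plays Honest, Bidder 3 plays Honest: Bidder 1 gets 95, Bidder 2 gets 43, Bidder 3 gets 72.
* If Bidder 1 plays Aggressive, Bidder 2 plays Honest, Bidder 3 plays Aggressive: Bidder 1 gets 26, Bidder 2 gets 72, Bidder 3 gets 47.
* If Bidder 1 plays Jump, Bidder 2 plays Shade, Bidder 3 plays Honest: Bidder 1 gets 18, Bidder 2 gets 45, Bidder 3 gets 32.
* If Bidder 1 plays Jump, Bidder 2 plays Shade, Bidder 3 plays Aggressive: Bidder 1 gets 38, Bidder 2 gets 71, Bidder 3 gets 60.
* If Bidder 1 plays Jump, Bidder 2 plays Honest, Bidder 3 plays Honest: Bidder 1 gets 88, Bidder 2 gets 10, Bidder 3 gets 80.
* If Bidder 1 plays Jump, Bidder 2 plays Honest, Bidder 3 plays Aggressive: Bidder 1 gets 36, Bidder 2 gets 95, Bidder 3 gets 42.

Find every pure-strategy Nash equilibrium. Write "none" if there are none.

Pure NE: (Aggressive, Shade, Aggressive)

For each player, find the best response to each opponent profile; mutual best responses are the pure NE.
Bidder 1 against (Shade, Honest): payoffs 73, 18 → best response Aggressive.
Bidder 1 against (Shade, Aggressive): payoffs 72, 38 → best response Aggressive.
Bidder 1 against (Honest, Honest): payoffs 95, 88 → best response Aggressive.
Bidder 1 against (Honest, Aggressive): payoffs 26, 36 → best response Jump.
Bidder 2 against (Aggressive, Honest): payoffs 82, 43 → best response Shade.
Bidder 2 against (Aggressive, Aggressive): payoffs 97, 72 → best response Shade.
Bidder 2 against (Jump, Honest): payoffs 45, 10 → best response Shade.
Bidder 2 against (Jump, Aggressive): payoffs 71, 95 → best response Honest.
Bidder 3 against (Aggressive, Shade): payoffs 10, 16 → best response Aggressive.
Bidder 3 against (Aggressive, Honest): payoffs 72, 47 → best response Honest.
Bidder 3 against (Jump, Shade): payoffs 32, 60 → best response Aggressive.
Bidder 3 against (Jump, Honest): payoffs 80, 42 → best response Honest.
Mutual best responses: (Aggressive, Shade, Aggressive).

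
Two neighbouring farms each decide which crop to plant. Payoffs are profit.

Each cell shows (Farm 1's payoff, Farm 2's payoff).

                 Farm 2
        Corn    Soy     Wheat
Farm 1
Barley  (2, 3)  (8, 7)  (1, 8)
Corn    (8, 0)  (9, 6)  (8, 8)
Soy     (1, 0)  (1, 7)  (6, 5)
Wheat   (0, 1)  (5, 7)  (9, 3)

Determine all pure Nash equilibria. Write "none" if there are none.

Mark each player's best response to every combination of opponents' strategies; a profile where every player is best-responding is a pure Nash equilibrium.
Farm 1 against Corn: payoffs 2, 8, 1, 0 → best response Corn.
Farm 1 against Soy: payoffs 8, 9, 1, 5 → best response Corn.
Farm 1 against Wheat: payoffs 1, 8, 6, 9 → best response Wheat.
Farm 2 against Barley: payoffs 3, 7, 8 → best response Wheat.
Farm 2 against Corn: payoffs 0, 6, 8 → best response Wheat.
Farm 2 against Soy: payoffs 0, 7, 5 → best response Soy.
Farm 2 against Wheat: payoffs 1, 7, 3 → best response Soy.
No profile is a mutual best response for all players.

There is no pure-strategy Nash equilibrium.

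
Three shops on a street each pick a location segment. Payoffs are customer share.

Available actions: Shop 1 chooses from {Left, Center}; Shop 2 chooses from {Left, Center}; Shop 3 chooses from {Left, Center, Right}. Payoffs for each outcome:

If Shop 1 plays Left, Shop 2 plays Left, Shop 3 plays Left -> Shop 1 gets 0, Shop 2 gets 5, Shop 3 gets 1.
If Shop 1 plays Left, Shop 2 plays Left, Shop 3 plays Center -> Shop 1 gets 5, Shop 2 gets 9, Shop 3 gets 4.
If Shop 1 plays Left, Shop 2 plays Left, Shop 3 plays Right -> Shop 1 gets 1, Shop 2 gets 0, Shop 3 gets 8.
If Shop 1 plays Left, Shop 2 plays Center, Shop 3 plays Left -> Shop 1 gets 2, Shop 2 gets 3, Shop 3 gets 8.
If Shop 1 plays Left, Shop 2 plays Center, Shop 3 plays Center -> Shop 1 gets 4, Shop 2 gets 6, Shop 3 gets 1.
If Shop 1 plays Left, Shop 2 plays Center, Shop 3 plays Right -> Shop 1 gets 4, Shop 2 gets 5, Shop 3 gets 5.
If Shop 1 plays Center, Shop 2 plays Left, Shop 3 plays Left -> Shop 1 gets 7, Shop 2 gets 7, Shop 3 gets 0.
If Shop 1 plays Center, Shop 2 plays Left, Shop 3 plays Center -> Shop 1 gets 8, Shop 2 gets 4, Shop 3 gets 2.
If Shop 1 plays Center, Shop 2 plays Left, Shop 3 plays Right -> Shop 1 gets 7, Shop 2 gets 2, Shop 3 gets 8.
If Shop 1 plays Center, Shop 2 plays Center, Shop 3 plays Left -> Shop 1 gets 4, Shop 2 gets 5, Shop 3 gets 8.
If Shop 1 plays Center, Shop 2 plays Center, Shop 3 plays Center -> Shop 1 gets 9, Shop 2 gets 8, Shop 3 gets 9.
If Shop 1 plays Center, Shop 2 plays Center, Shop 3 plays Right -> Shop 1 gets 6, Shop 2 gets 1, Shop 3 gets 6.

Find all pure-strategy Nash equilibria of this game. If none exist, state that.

Pure-strategy Nash equilibria: (Center, Left, Right) and (Center, Center, Center)

For each strategy profile, look for a profitable unilateral deviation.
(Left, Left, Left): Shop 1 can switch to Center (0 → 7). Not NE.
(Left, Left, Center): Shop 1 can switch to Center (5 → 8). Not NE.
(Left, Left, Right): Shop 1 can switch to Center (1 → 7). Not NE.
(Left, Center, Left): Shop 1 can switch to Center (2 → 4). Not NE.
(Left, Center, Center): Shop 1 can switch to Center (4 → 9). Not NE.
(Left, Center, Right): Shop 1 can switch to Center (4 → 6). Not NE.
(Center, Left, Left): Shop 3 can switch to Center (0 → 2). Not NE.
(Center, Left, Center): Shop 2 can switch to Center (4 → 8). Not NE.
(Center, Left, Right): Shop 1 gets 7, best alternative 1; Shop 2 gets 2, best alternative 1; Shop 3 gets 8, best alternative 2. No profitable deviation — NE.
(Center, Center, Center): Shop 1 gets 9, best alternative 4; Shop 2 gets 8, best alternative 4; Shop 3 gets 9, best alternative 8. No profitable deviation — NE.
(The remaining 2 profiles each have a profitable deviation by the same check.)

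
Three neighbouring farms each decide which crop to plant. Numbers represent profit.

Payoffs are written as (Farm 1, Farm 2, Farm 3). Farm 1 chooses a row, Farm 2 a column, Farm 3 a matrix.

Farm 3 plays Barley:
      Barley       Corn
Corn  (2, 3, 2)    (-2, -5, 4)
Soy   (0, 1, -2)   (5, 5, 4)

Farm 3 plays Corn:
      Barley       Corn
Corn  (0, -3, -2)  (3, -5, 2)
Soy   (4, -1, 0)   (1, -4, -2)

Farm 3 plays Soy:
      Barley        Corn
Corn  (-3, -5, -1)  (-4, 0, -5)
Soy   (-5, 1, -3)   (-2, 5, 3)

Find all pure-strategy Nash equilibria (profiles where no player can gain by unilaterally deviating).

Mark each player's best response to every combination of opponents' strategies; a profile where every player is best-responding is a pure Nash equilibrium.
Farm 1 against (Barley, Barley): payoffs 2, 0 → best response Corn.
Farm 1 against (Barley, Corn): payoffs 0, 4 → best response Soy.
Farm 1 against (Barley, Soy): payoffs -3, -5 → best response Corn.
Farm 1 against (Corn, Barley): payoffs -2, 5 → best response Soy.
Farm 1 against (Corn, Corn): payoffs 3, 1 → best response Corn.
Farm 1 against (Corn, Soy): payoffs -4, -2 → best response Soy.
Farm 2 against (Corn, Barley): payoffs 3, -5 → best response Barley.
Farm 2 against (Corn, Corn): payoffs -3, -5 → best response Barley.
Farm 2 against (Corn, Soy): payoffs -5, 0 → best response Corn.
Farm 2 against (Soy, Barley): payoffs 1, 5 → best response Corn.
Farm 2 against (Soy, Corn): payoffs -1, -4 → best response Barley.
Farm 2 against (Soy, Soy): payoffs 1, 5 → best response Corn.
Farm 3 against (Corn, Barley): payoffs 2, -2, -1 → best response Barley.
Farm 3 against (Corn, Corn): payoffs 4, 2, -5 → best response Barley.
Farm 3 against (Soy, Barley): payoffs -2, 0, -3 → best response Corn.
Farm 3 against (Soy, Corn): payoffs 4, -2, 3 → best response Barley.
Mutual best responses: (Corn, Barley, Barley); (Soy, Barley, Corn); (Soy, Corn, Barley).

(Corn, Barley, Barley), (Soy, Barley, Corn), (Soy, Corn, Barley)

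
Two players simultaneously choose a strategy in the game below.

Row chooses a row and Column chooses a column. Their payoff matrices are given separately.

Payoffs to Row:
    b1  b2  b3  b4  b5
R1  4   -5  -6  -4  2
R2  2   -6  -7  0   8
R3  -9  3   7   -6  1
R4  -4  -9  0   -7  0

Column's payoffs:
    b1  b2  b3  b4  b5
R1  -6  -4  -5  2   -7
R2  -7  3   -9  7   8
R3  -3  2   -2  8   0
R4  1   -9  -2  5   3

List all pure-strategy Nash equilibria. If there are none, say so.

(R1, b1): Column can switch to b2 (-6 → -4). Not NE.
(R1, b2): Row can switch to R3 (-5 → 3). Not NE.
(R1, b3): Row can switch to R3 (-6 → 7). Not NE.
(R1, b4): Row can switch to R2 (-4 → 0). Not NE.
(R1, b5): Row can switch to R2 (2 → 8). Not NE.
(R2, b1): Row can switch to R1 (2 → 4). Not NE.
(R2, b2): Row can switch to R1 (-6 → -5). Not NE.
(R2, b3): Row can switch to R1 (-7 → -6). Not NE.
(R2, b4): Column can switch to b5 (7 → 8). Not NE.
(R2, b5): Row gets 8, best alternative 2; Column gets 8, best alternative 7. No profitable deviation — NE.
(R3, b1): Row can switch to R1 (-9 → 4). Not NE.
(R3, b2): Column can switch to b4 (2 → 8). Not NE.
(R3, b3): Column can switch to b2 (-2 → 2). Not NE.
(The remaining 7 profiles each have a profitable deviation by the same check.)

The unique pure-strategy Nash equilibrium is (R2, b5).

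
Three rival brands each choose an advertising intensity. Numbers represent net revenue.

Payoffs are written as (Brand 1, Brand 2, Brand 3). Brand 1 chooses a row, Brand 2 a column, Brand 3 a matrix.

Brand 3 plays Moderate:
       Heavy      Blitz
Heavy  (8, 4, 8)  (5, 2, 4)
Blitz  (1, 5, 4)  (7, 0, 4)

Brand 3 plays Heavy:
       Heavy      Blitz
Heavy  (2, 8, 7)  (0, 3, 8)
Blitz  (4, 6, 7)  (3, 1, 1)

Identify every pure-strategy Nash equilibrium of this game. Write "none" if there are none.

The pure Nash equilibria are (Heavy, Heavy, Moderate) and (Blitz, Heavy, Heavy).

Brand 1 against (Heavy, Moderate): payoffs 8, 1 → best response Heavy.
Brand 1 against (Heavy, Heavy): payoffs 2, 4 → best response Blitz.
Brand 1 against (Blitz, Moderate): payoffs 5, 7 → best response Blitz.
Brand 1 against (Blitz, Heavy): payoffs 0, 3 → best response Blitz.
Brand 2 against (Heavy, Moderate): payoffs 4, 2 → best response Heavy.
Brand 2 against (Heavy, Heavy): payoffs 8, 3 → best response Heavy.
Brand 2 against (Blitz, Moderate): payoffs 5, 0 → best response Heavy.
Brand 2 against (Blitz, Heavy): payoffs 6, 1 → best response Heavy.
Brand 3 against (Heavy, Heavy): payoffs 8, 7 → best response Moderate.
Brand 3 against (Heavy, Blitz): payoffs 4, 8 → best response Heavy.
Brand 3 against (Blitz, Heavy): payoffs 4, 7 → best response Heavy.
Brand 3 against (Blitz, Blitz): payoffs 4, 1 → best response Moderate.
Mutual best responses: (Heavy, Heavy, Moderate); (Blitz, Heavy, Heavy).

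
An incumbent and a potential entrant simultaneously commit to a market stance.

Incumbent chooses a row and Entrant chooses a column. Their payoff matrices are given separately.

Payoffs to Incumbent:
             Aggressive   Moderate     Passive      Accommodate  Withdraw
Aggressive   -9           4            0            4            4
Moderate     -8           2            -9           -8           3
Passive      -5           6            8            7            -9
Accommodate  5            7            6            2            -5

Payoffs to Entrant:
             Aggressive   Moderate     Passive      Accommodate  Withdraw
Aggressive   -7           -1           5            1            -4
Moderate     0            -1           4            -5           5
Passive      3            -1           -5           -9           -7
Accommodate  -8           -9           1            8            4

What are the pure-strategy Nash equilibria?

For each player, find the best response to each opponent profile; mutual best responses are the pure NE.
Incumbent against Aggressive: payoffs -9, -8, -5, 5 → best response Accommodate.
Incumbent against Moderate: payoffs 4, 2, 6, 7 → best response Accommodate.
Incumbent against Passive: payoffs 0, -9, 8, 6 → best response Passive.
Incumbent against Accommodate: payoffs 4, -8, 7, 2 → best response Passive.
Incumbent against Withdraw: payoffs 4, 3, -9, -5 → best response Aggressive.
Entrant against Aggressive: payoffs -7, -1, 5, 1, -4 → best response Passive.
Entrant against Moderate: payoffs 0, -1, 4, -5, 5 → best response Withdraw.
Entrant against Passive: payoffs 3, -1, -5, -9, -7 → best response Aggressive.
Entrant against Accommodate: payoffs -8, -9, 1, 8, 4 → best response Accommodate.
No profile is a mutual best response for all players.

There is no pure-strategy Nash equilibrium.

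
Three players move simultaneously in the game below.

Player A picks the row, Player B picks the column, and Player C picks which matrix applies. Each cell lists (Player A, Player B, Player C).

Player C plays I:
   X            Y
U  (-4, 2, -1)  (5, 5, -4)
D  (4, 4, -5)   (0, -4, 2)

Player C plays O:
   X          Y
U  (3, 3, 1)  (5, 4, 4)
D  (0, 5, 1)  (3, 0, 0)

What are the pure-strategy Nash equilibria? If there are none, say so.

(U, X, I): Player A can switch to D (-4 → 4). Not NE.
(U, X, O): Player B can switch to Y (3 → 4). Not NE.
(U, Y, I): Player C can switch to O (-4 → 4). Not NE.
(U, Y, O): Player A gets 5, best alternative 3; Player B gets 4, best alternative 3; Player C gets 4, best alternative -4. No profitable deviation — NE.
(D, X, I): Player C can switch to O (-5 → 1). Not NE.
(D, X, O): Player A can switch to U (0 → 3). Not NE.
(D, Y, I): Player A can switch to U (0 → 5). Not NE.
(D, Y, O): Player A can switch to U (3 → 5). Not NE.

The unique pure-strategy Nash equilibrium is (U, Y, O).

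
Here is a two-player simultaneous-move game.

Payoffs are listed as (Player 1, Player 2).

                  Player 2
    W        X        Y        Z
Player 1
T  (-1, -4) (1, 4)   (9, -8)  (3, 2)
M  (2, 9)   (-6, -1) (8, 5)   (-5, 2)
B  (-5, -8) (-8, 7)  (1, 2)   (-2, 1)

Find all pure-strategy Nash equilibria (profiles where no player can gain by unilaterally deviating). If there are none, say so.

For each strategy profile, look for a profitable unilateral deviation.
(T, W): Player 1 can switch to M (-1 → 2). Not NE.
(T, X): Player 1 gets 1, best alternative -6; Player 2 gets 4, best alternative 2. No profitable deviation — NE.
(T, Y): Player 2 can switch to W (-8 → -4). Not NE.
(T, Z): Player 2 can switch to X (2 → 4). Not NE.
(M, W): Player 1 gets 2, best alternative -1; Player 2 gets 9, best alternative 5. No profitable deviation — NE.
(M, X): Player 1 can switch to T (-6 → 1). Not NE.
(M, Y): Player 1 can switch to T (8 → 9). Not NE.
(M, Z): Player 1 can switch to T (-5 → 3). Not NE.
(B, W): Player 1 can switch to T (-5 → -1). Not NE.
(B, X): Player 1 can switch to T (-8 → 1). Not NE.
(The remaining 2 profiles each have a profitable deviation by the same check.)

(T, X); (M, W)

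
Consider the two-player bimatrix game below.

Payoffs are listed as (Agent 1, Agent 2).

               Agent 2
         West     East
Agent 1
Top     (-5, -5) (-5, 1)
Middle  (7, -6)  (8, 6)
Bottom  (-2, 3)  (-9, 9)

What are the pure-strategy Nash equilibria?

For each player, find the best response to each opponent profile; mutual best responses are the pure NE.
Agent 1 against West: payoffs -5, 7, -2 → best response Middle.
Agent 1 against East: payoffs -5, 8, -9 → best response Middle.
Agent 2 against Top: payoffs -5, 1 → best response East.
Agent 2 against Middle: payoffs -6, 6 → best response East.
Agent 2 against Bottom: payoffs 3, 9 → best response East.
Mutual best responses: (Middle, East).

The unique pure-strategy Nash equilibrium is (Middle, East).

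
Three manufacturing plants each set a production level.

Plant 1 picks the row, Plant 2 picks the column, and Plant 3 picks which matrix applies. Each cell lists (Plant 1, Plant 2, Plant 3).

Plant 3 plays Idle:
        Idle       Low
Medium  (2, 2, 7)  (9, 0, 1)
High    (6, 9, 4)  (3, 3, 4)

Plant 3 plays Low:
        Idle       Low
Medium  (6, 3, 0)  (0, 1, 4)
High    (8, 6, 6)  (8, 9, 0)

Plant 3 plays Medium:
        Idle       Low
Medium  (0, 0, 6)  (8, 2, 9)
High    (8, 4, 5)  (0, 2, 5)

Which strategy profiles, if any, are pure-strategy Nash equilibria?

For each player, find the best response to each opponent profile; mutual best responses are the pure NE.
Plant 1 against (Idle, Idle): payoffs 2, 6 → best response High.
Plant 1 against (Idle, Low): payoffs 6, 8 → best response High.
Plant 1 against (Idle, Medium): payoffs 0, 8 → best response High.
Plant 1 against (Low, Idle): payoffs 9, 3 → best response Medium.
Plant 1 against (Low, Low): payoffs 0, 8 → best response High.
Plant 1 against (Low, Medium): payoffs 8, 0 → best response Medium.
Plant 2 against (Medium, Idle): payoffs 2, 0 → best response Idle.
Plant 2 against (Medium, Low): payoffs 3, 1 → best response Idle.
Plant 2 against (Medium, Medium): payoffs 0, 2 → best response Low.
Plant 2 against (High, Idle): payoffs 9, 3 → best response Idle.
Plant 2 against (High, Low): payoffs 6, 9 → best response Low.
Plant 2 against (High, Medium): payoffs 4, 2 → best response Idle.
Plant 3 against (Medium, Idle): payoffs 7, 0, 6 → best response Idle.
Plant 3 against (Medium, Low): payoffs 1, 4, 9 → best response Medium.
Plant 3 against (High, Idle): payoffs 4, 6, 5 → best response Low.
Plant 3 against (High, Low): payoffs 4, 0, 5 → best response Medium.
Mutual best responses: (Medium, Low, Medium).

The unique pure-strategy Nash equilibrium is (Medium, Low, Medium).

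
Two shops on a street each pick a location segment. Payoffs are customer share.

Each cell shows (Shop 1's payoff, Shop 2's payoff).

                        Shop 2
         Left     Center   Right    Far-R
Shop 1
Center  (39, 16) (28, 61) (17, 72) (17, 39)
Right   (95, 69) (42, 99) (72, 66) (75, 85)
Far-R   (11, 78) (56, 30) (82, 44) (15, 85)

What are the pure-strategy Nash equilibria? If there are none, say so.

This game has no pure Nash equilibrium.

(Center, Left): Shop 1 can switch to Right (39 → 95). Not NE.
(Center, Center): Shop 1 can switch to Right (28 → 42). Not NE.
(Center, Right): Shop 1 can switch to Right (17 → 72). Not NE.
(Center, Far-R): Shop 1 can switch to Right (17 → 75). Not NE.
(Right, Left): Shop 2 can switch to Center (69 → 99). Not NE.
(Right, Center): Shop 1 can switch to Far-R (42 → 56). Not NE.
(Right, Right): Shop 1 can switch to Far-R (72 → 82). Not NE.
(Right, Far-R): Shop 2 can switch to Center (85 → 99). Not NE.
(The remaining 4 profiles each have a profitable deviation by the same check.)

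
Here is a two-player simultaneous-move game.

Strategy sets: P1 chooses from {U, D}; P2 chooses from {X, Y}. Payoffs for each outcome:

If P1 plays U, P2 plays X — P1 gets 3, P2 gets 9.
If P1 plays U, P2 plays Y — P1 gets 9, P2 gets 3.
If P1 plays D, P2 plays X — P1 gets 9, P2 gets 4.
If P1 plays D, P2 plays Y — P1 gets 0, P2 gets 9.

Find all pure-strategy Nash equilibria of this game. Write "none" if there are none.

none

(U, X): P1 can switch to D (3 → 9). Not NE.
(U, Y): P2 can switch to X (3 → 9). Not NE.
(D, X): P2 can switch to Y (4 → 9). Not NE.
(D, Y): P1 can switch to U (0 → 9). Not NE.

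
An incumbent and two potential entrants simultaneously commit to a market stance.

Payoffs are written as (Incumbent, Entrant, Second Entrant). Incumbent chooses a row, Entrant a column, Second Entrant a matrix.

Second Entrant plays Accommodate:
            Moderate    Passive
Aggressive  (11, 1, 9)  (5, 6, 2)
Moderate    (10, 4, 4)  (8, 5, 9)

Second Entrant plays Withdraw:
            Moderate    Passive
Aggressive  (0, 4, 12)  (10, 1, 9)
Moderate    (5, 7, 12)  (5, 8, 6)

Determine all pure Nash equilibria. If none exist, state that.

(Moderate, Passive, Accommodate)

Check each profile: it is a Nash equilibrium iff no player can strictly gain by switching unilaterally.
(Aggressive, Moderate, Accommodate): Entrant can switch to Passive (1 → 6). Not NE.
(Aggressive, Moderate, Withdraw): Incumbent can switch to Moderate (0 → 5). Not NE.
(Aggressive, Passive, Accommodate): Incumbent can switch to Moderate (5 → 8). Not NE.
(Aggressive, Passive, Withdraw): Entrant can switch to Moderate (1 → 4). Not NE.
(Moderate, Moderate, Accommodate): Incumbent can switch to Aggressive (10 → 11). Not NE.
(Moderate, Moderate, Withdraw): Entrant can switch to Passive (7 → 8). Not NE.
(Moderate, Passive, Accommodate): Incumbent gets 8, best alternative 5; Entrant gets 5, best alternative 4; Second Entrant gets 9, best alternative 6. No profitable deviation — NE.
(The remaining 1 profile has a profitable deviation by the same check.)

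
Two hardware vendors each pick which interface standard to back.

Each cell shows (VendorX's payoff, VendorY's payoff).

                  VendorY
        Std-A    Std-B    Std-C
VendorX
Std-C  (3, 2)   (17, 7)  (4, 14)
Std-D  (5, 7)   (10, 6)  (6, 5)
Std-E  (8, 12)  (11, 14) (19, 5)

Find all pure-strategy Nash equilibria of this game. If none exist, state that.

For each player, find the best response to each opponent profile; mutual best responses are the pure NE.
VendorX against Std-A: payoffs 3, 5, 8 → best response Std-E.
VendorX against Std-B: payoffs 17, 10, 11 → best response Std-C.
VendorX against Std-C: payoffs 4, 6, 19 → best response Std-E.
VendorY against Std-C: payoffs 2, 7, 14 → best response Std-C.
VendorY against Std-D: payoffs 7, 6, 5 → best response Std-A.
VendorY against Std-E: payoffs 12, 14, 5 → best response Std-B.
No profile is a mutual best response for all players.

There is no pure-strategy Nash equilibrium.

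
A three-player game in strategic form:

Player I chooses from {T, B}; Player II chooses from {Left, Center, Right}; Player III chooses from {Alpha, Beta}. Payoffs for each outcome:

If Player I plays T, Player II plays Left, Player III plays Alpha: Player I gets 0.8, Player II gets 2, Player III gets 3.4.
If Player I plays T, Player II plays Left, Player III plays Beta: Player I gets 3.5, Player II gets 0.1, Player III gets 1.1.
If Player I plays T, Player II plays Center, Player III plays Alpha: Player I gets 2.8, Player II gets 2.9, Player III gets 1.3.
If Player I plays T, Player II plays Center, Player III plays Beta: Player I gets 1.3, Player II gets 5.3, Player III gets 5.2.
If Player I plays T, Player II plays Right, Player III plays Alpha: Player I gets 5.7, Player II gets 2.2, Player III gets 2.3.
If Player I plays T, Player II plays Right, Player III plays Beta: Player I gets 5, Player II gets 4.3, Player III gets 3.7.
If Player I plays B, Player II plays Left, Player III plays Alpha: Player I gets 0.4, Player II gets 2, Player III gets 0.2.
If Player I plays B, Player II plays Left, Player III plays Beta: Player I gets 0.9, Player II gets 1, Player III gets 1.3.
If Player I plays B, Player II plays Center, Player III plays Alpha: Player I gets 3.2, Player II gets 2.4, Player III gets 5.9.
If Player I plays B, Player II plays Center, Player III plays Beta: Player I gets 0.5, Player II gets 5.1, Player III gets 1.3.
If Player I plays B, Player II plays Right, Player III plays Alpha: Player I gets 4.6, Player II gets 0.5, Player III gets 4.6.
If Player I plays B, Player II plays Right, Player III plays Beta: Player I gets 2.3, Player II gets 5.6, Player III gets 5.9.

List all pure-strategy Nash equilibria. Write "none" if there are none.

(T, Left, Alpha): Player II can switch to Center (2 → 2.9). Not NE.
(T, Left, Beta): Player II can switch to Center (0.1 → 5.3). Not NE.
(T, Center, Alpha): Player I can switch to B (2.8 → 3.2). Not NE.
(T, Center, Beta): Player I gets 1.3, best alternative 0.5; Player II gets 5.3, best alternative 4.3; Player III gets 5.2, best alternative 1.3. No profitable deviation — NE.
(T, Right, Alpha): Player II can switch to Center (2.2 → 2.9). Not NE.
(T, Right, Beta): Player II can switch to Center (4.3 → 5.3). Not NE.
(B, Left, Alpha): Player I can switch to T (0.4 → 0.8). Not NE.
(B, Left, Beta): Player I can switch to T (0.9 → 3.5). Not NE.
(B, Center, Alpha): Player I gets 3.2, best alternative 2.8; Player II gets 2.4, best alternative 2; Player III gets 5.9, best alternative 1.3. No profitable deviation — NE.
(B, Center, Beta): Player I can switch to T (0.5 → 1.3). Not NE.
(The remaining 2 profiles each have a profitable deviation by the same check.)

The pure Nash equilibria are (T, Center, Beta); (B, Center, Alpha).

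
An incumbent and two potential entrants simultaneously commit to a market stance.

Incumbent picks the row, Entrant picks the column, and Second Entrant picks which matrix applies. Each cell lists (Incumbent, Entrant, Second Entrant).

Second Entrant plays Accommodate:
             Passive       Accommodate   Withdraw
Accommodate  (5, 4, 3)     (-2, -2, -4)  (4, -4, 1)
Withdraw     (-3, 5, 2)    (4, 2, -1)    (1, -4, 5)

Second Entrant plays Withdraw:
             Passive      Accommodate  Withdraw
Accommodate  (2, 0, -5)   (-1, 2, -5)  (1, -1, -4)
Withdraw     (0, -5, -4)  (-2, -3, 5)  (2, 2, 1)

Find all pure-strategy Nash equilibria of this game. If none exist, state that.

(Accommodate, Passive, Accommodate)

(Accommodate, Passive, Accommodate): Incumbent gets 5, best alternative -3; Entrant gets 4, best alternative -2; Second Entrant gets 3, best alternative -5. No profitable deviation — NE.
(Accommodate, Passive, Withdraw): Entrant can switch to Accommodate (0 → 2). Not NE.
(Accommodate, Accommodate, Accommodate): Incumbent can switch to Withdraw (-2 → 4). Not NE.
(Accommodate, Accommodate, Withdraw): Second Entrant can switch to Accommodate (-5 → -4). Not NE.
(Accommodate, Withdraw, Accommodate): Entrant can switch to Passive (-4 → 4). Not NE.
(Accommodate, Withdraw, Withdraw): Incumbent can switch to Withdraw (1 → 2). Not NE.
(Withdraw, Passive, Accommodate): Incumbent can switch to Accommodate (-3 → 5). Not NE.
(Withdraw, Passive, Withdraw): Incumbent can switch to Accommodate (0 → 2). Not NE.
(Withdraw, Accommodate, Accommodate): Entrant can switch to Passive (2 → 5). Not NE.
(Withdraw, Accommodate, Withdraw): Incumbent can switch to Accommodate (-2 → -1). Not NE.
(Withdraw, Withdraw, Accommodate): Incumbent can switch to Accommodate (1 → 4). Not NE.
(The remaining 1 profile has a profitable deviation by the same check.)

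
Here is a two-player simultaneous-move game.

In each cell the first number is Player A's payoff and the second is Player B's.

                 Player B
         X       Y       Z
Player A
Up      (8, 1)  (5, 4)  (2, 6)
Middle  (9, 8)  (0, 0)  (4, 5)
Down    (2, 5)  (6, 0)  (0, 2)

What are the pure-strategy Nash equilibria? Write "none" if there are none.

For each strategy profile, look for a profitable unilateral deviation.
(Up, X): Player A can switch to Middle (8 → 9). Not NE.
(Up, Y): Player A can switch to Down (5 → 6). Not NE.
(Up, Z): Player A can switch to Middle (2 → 4). Not NE.
(Middle, X): Player A gets 9, best alternative 8; Player B gets 8, best alternative 5. No profitable deviation — NE.
(Middle, Y): Player A can switch to Up (0 → 5). Not NE.
(Middle, Z): Player B can switch to X (5 → 8). Not NE.
(Down, X): Player A can switch to Up (2 → 8). Not NE.
(Down, Y): Player B can switch to X (0 → 5). Not NE.
(Down, Z): Player A can switch to Up (0 → 2). Not NE.

(Middle, X)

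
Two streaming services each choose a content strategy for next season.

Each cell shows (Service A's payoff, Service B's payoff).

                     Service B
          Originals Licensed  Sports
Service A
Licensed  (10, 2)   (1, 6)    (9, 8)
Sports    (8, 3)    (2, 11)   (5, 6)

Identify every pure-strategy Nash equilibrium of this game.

Check each profile: it is a Nash equilibrium iff no player can strictly gain by switching unilaterally.
(Licensed, Originals): Service B can switch to Licensed (2 → 6). Not NE.
(Licensed, Licensed): Service A can switch to Sports (1 → 2). Not NE.
(Licensed, Sports): Service A gets 9, best alternative 5; Service B gets 8, best alternative 6. No profitable deviation — NE.
(Sports, Originals): Service A can switch to Licensed (8 → 10). Not NE.
(Sports, Licensed): Service A gets 2, best alternative 1; Service B gets 11, best alternative 6. No profitable deviation — NE.
(Sports, Sports): Service A can switch to Licensed (5 → 9). Not NE.

(Licensed, Sports) and (Sports, Licensed)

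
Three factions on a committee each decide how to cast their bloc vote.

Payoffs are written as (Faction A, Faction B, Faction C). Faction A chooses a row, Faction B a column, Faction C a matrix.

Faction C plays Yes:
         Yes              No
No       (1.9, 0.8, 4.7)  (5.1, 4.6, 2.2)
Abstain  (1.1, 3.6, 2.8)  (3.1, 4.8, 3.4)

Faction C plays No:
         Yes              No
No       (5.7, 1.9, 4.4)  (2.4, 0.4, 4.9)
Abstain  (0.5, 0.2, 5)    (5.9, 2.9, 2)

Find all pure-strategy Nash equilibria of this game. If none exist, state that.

Faction A against (Yes, Yes): payoffs 1.9, 1.1 → best response No.
Faction A against (Yes, No): payoffs 5.7, 0.5 → best response No.
Faction A against (No, Yes): payoffs 5.1, 3.1 → best response No.
Faction A against (No, No): payoffs 2.4, 5.9 → best response Abstain.
Faction B against (No, Yes): payoffs 0.8, 4.6 → best response No.
Faction B against (No, No): payoffs 1.9, 0.4 → best response Yes.
Faction B against (Abstain, Yes): payoffs 3.6, 4.8 → best response No.
Faction B against (Abstain, No): payoffs 0.2, 2.9 → best response No.
Faction C against (No, Yes): payoffs 4.7, 4.4 → best response Yes.
Faction C against (No, No): payoffs 2.2, 4.9 → best response No.
Faction C against (Abstain, Yes): payoffs 2.8, 5 → best response No.
Faction C against (Abstain, No): payoffs 3.4, 2 → best response Yes.
No profile is a mutual best response for all players.

none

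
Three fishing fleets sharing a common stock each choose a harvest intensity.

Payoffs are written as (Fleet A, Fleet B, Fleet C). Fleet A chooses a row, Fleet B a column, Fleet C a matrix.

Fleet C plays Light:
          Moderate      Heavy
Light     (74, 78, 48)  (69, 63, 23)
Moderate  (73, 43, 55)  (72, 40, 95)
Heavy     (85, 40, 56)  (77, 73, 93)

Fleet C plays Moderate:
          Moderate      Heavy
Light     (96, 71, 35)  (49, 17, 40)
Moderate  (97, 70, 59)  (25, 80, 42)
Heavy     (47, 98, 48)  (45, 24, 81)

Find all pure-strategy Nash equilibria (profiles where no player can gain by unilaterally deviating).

(Light, Moderate, Light): Fleet A can switch to Heavy (74 → 85). Not NE.
(Light, Moderate, Moderate): Fleet A can switch to Moderate (96 → 97). Not NE.
(Light, Heavy, Light): Fleet A can switch to Moderate (69 → 72). Not NE.
(Light, Heavy, Moderate): Fleet B can switch to Moderate (17 → 71). Not NE.
(Moderate, Moderate, Light): Fleet A can switch to Light (73 → 74). Not NE.
(Moderate, Moderate, Moderate): Fleet B can switch to Heavy (70 → 80). Not NE.
(Heavy, Heavy, Light): Fleet A gets 77, best alternative 72; Fleet B gets 73, best alternative 40; Fleet C gets 93, best alternative 81. No profitable deviation — NE.
(The remaining 5 profiles each have a profitable deviation by the same check.)

Pure NE: (Heavy, Heavy, Light)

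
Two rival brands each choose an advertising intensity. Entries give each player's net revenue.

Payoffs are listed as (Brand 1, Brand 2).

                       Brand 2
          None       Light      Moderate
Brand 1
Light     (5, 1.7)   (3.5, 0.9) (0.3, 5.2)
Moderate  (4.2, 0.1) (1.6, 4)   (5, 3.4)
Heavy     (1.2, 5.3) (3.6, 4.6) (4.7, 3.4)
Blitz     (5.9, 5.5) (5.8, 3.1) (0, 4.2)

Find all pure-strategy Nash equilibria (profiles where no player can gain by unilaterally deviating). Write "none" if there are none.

(Light, None): Brand 1 can switch to Blitz (5 → 5.9). Not NE.
(Light, Light): Brand 1 can switch to Heavy (3.5 → 3.6). Not NE.
(Light, Moderate): Brand 1 can switch to Moderate (0.3 → 5). Not NE.
(Moderate, None): Brand 1 can switch to Light (4.2 → 5). Not NE.
(Moderate, Light): Brand 1 can switch to Light (1.6 → 3.5). Not NE.
(Moderate, Moderate): Brand 2 can switch to Light (3.4 → 4). Not NE.
(Heavy, None): Brand 1 can switch to Light (1.2 → 5). Not NE.
(Heavy, Light): Brand 1 can switch to Blitz (3.6 → 5.8). Not NE.
(Blitz, None): Brand 1 gets 5.9, best alternative 5; Brand 2 gets 5.5, best alternative 4.2. No profitable deviation — NE.
(The remaining 3 profiles each have a profitable deviation by the same check.)

(Blitz, None)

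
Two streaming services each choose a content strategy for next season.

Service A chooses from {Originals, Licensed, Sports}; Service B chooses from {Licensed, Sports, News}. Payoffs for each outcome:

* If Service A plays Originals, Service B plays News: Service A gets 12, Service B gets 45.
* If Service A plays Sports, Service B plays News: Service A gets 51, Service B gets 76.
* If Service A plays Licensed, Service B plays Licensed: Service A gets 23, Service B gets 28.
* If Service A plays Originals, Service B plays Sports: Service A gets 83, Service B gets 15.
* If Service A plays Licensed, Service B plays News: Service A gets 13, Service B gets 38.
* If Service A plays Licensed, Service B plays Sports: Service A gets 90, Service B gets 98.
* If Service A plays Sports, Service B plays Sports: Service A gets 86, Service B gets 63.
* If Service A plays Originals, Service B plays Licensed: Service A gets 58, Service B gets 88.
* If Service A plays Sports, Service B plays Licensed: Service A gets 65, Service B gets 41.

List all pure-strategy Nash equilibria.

Check each profile: it is a Nash equilibrium iff no player can strictly gain by switching unilaterally.
(Originals, Licensed): Service A can switch to Sports (58 → 65). Not NE.
(Originals, Sports): Service A can switch to Licensed (83 → 90). Not NE.
(Originals, News): Service A can switch to Licensed (12 → 13). Not NE.
(Licensed, Licensed): Service A can switch to Originals (23 → 58). Not NE.
(Licensed, Sports): Service A gets 90, best alternative 86; Service B gets 98, best alternative 38. No profitable deviation — NE.
(Licensed, News): Service A can switch to Sports (13 → 51). Not NE.
(Sports, Licensed): Service B can switch to Sports (41 → 63). Not NE.
(Sports, Sports): Service A can switch to Licensed (86 → 90). Not NE.
(Sports, News): Service A gets 51, best alternative 13; Service B gets 76, best alternative 63. No profitable deviation — NE.

(Licensed, Sports) and (Sports, News)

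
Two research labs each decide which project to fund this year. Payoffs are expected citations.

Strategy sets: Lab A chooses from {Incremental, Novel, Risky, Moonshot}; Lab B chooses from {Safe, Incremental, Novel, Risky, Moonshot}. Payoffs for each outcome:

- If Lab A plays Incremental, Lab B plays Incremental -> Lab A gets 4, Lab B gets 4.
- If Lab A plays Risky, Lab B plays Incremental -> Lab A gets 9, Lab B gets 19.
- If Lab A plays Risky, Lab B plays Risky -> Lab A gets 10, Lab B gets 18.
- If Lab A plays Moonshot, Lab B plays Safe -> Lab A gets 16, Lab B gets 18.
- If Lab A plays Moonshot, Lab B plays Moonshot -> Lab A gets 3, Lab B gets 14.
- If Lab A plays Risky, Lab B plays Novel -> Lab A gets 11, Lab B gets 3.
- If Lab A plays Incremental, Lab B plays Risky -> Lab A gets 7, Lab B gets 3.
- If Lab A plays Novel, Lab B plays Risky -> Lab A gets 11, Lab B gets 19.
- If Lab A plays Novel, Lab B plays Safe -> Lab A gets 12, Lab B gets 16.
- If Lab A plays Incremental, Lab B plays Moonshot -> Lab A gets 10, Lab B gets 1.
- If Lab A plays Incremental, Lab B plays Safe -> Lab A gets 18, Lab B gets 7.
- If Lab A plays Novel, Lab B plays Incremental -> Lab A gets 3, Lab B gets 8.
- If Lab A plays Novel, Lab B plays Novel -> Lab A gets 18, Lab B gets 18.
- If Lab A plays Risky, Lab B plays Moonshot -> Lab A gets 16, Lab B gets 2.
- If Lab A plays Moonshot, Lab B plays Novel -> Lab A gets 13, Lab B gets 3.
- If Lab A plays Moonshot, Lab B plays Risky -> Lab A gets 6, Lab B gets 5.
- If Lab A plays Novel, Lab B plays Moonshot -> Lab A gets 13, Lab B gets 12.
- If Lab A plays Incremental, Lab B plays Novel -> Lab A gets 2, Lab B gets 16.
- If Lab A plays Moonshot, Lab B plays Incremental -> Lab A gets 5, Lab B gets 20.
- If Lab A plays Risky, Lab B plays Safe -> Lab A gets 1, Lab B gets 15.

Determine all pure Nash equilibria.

(Novel, Risky), (Risky, Incremental)

(Incremental, Safe): Lab B can switch to Novel (7 → 16). Not NE.
(Incremental, Incremental): Lab A can switch to Risky (4 → 9). Not NE.
(Incremental, Novel): Lab A can switch to Novel (2 → 18). Not NE.
(Incremental, Risky): Lab A can switch to Novel (7 → 11). Not NE.
(Incremental, Moonshot): Lab A can switch to Novel (10 → 13). Not NE.
(Novel, Safe): Lab A can switch to Incremental (12 → 18). Not NE.
(Novel, Incremental): Lab A can switch to Incremental (3 → 4). Not NE.
(Novel, Novel): Lab B can switch to Risky (18 → 19). Not NE.
(Novel, Risky): Lab A gets 11, best alternative 10; Lab B gets 19, best alternative 18. No profitable deviation — NE.
(Risky, Incremental): Lab A gets 9, best alternative 5; Lab B gets 19, best alternative 18. No profitable deviation — NE.
(The remaining 10 profiles each have a profitable deviation by the same check.)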